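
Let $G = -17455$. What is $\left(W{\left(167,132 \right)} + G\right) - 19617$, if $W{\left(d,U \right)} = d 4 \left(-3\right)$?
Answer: $-39076$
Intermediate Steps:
$W{\left(d,U \right)} = - 12 d$ ($W{\left(d,U \right)} = d \left(-12\right) = - 12 d$)
$\left(W{\left(167,132 \right)} + G\right) - 19617 = \left(\left(-12\right) 167 - 17455\right) - 19617 = \left(-2004 - 17455\right) - 19617 = -19459 - 19617 = -39076$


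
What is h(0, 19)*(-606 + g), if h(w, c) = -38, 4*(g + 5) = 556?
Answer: 17936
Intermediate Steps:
g = 134 (g = -5 + (1/4)*556 = -5 + 139 = 134)
h(0, 19)*(-606 + g) = -38*(-606 + 134) = -38*(-472) = 17936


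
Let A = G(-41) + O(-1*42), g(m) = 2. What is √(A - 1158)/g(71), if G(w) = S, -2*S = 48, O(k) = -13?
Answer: I*√1195/2 ≈ 17.284*I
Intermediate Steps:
S = -24 (S = -½*48 = -24)
G(w) = -24
A = -37 (A = -24 - 13 = -37)
√(A - 1158)/g(71) = √(-37 - 1158)/2 = √(-1195)*(½) = (I*√1195)*(½) = I*√1195/2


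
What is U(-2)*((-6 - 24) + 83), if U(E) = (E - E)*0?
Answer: 0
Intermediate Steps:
U(E) = 0 (U(E) = 0*0 = 0)
U(-2)*((-6 - 24) + 83) = 0*((-6 - 24) + 83) = 0*(-30 + 83) = 0*53 = 0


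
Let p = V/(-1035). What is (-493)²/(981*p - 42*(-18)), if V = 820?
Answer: -5590127/488 ≈ -11455.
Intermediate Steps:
p = -164/207 (p = 820/(-1035) = 820*(-1/1035) = -164/207 ≈ -0.79227)
(-493)²/(981*p - 42*(-18)) = (-493)²/(981*(-164/207) - 42*(-18)) = 243049/(-17876/23 + 756) = 243049/(-488/23) = 243049*(-23/488) = -5590127/488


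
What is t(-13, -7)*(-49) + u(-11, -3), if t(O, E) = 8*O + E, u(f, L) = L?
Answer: 5436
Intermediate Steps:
t(O, E) = E + 8*O
t(-13, -7)*(-49) + u(-11, -3) = (-7 + 8*(-13))*(-49) - 3 = (-7 - 104)*(-49) - 3 = -111*(-49) - 3 = 5439 - 3 = 5436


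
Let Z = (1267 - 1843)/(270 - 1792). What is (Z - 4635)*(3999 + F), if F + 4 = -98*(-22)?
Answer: -21694250997/761 ≈ -2.8508e+7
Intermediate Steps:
F = 2152 (F = -4 - 98*(-22) = -4 + 2156 = 2152)
Z = 288/761 (Z = -576/(-1522) = -576*(-1/1522) = 288/761 ≈ 0.37845)
(Z - 4635)*(3999 + F) = (288/761 - 4635)*(3999 + 2152) = -3526947/761*6151 = -21694250997/761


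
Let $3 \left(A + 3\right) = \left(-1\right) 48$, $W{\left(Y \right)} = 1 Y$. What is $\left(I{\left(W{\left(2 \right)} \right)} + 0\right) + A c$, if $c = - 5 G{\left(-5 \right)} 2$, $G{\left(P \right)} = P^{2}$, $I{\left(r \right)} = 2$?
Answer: $4752$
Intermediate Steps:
$W{\left(Y \right)} = Y$
$A = -19$ ($A = -3 + \frac{\left(-1\right) 48}{3} = -3 + \frac{1}{3} \left(-48\right) = -3 - 16 = -19$)
$c = -250$ ($c = - 5 \left(-5\right)^{2} \cdot 2 = \left(-5\right) 25 \cdot 2 = \left(-125\right) 2 = -250$)
$\left(I{\left(W{\left(2 \right)} \right)} + 0\right) + A c = \left(2 + 0\right) - -4750 = 2 + 4750 = 4752$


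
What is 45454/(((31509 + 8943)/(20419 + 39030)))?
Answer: 1351097423/20226 ≈ 66800.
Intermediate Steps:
45454/(((31509 + 8943)/(20419 + 39030))) = 45454/((40452/59449)) = 45454/((40452*(1/59449))) = 45454/(40452/59449) = 45454*(59449/40452) = 1351097423/20226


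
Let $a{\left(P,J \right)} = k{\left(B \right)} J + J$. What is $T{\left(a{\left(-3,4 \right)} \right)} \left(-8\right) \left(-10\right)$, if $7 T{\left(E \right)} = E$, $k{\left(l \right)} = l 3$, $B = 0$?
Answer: $\frac{320}{7} \approx 45.714$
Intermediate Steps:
$k{\left(l \right)} = 3 l$
$a{\left(P,J \right)} = J$ ($a{\left(P,J \right)} = 3 \cdot 0 J + J = 0 J + J = 0 + J = J$)
$T{\left(E \right)} = \frac{E}{7}$
$T{\left(a{\left(-3,4 \right)} \right)} \left(-8\right) \left(-10\right) = \frac{1}{7} \cdot 4 \left(-8\right) \left(-10\right) = \frac{4}{7} \left(-8\right) \left(-10\right) = \left(- \frac{32}{7}\right) \left(-10\right) = \frac{320}{7}$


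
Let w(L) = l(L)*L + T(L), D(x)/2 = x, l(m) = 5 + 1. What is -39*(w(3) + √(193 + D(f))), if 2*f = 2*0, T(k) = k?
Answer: -819 - 39*√193 ≈ -1360.8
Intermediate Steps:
l(m) = 6
f = 0 (f = (2*0)/2 = (½)*0 = 0)
D(x) = 2*x
w(L) = 7*L (w(L) = 6*L + L = 7*L)
-39*(w(3) + √(193 + D(f))) = -39*(7*3 + √(193 + 2*0)) = -39*(21 + √(193 + 0)) = -39*(21 + √193) = -819 - 39*√193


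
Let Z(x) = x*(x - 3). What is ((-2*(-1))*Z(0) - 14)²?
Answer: 196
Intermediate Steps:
Z(x) = x*(-3 + x)
((-2*(-1))*Z(0) - 14)² = ((-2*(-1))*(0*(-3 + 0)) - 14)² = (2*(0*(-3)) - 14)² = (2*0 - 14)² = (0 - 14)² = (-14)² = 196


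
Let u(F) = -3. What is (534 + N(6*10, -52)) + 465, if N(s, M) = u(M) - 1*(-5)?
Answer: 1001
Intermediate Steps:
N(s, M) = 2 (N(s, M) = -3 - 1*(-5) = -3 + 5 = 2)
(534 + N(6*10, -52)) + 465 = (534 + 2) + 465 = 536 + 465 = 1001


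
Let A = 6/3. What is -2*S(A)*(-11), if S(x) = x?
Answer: 44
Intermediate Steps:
A = 2 (A = 6*(⅓) = 2)
-2*S(A)*(-11) = -2*2*(-11) = -4*(-11) = 44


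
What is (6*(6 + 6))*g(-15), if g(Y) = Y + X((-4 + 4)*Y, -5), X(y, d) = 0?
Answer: -1080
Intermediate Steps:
g(Y) = Y (g(Y) = Y + 0 = Y)
(6*(6 + 6))*g(-15) = (6*(6 + 6))*(-15) = (6*12)*(-15) = 72*(-15) = -1080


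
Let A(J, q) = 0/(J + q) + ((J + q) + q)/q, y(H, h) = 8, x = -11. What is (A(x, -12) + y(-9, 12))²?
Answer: 17161/144 ≈ 119.17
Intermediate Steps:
A(J, q) = (J + 2*q)/q (A(J, q) = 0 + (J + 2*q)/q = (J + 2*q)/q)
(A(x, -12) + y(-9, 12))² = ((2 - 11/(-12)) + 8)² = ((2 - 11*(-1/12)) + 8)² = ((2 + 11/12) + 8)² = (35/12 + 8)² = (131/12)² = 17161/144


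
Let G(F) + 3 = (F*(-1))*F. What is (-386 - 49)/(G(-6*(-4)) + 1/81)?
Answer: 35235/46898 ≈ 0.75131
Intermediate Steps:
G(F) = -3 - F² (G(F) = -3 + (F*(-1))*F = -3 + (-F)*F = -3 - F²)
(-386 - 49)/(G(-6*(-4)) + 1/81) = (-386 - 49)/((-3 - (-6*(-4))²) + 1/81) = -435/((-3 - 1*24²) + 1/81) = -435/((-3 - 1*576) + 1/81) = -435/((-3 - 576) + 1/81) = -435/(-579 + 1/81) = -435/(-46898/81) = -435*(-81/46898) = 35235/46898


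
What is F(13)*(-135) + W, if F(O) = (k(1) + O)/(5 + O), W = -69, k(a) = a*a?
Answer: -174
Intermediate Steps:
k(a) = a**2
F(O) = (1 + O)/(5 + O) (F(O) = (1**2 + O)/(5 + O) = (1 + O)/(5 + O))
F(13)*(-135) + W = ((1 + 13)/(5 + 13))*(-135) - 69 = (14/18)*(-135) - 69 = ((1/18)*14)*(-135) - 69 = (7/9)*(-135) - 69 = -105 - 69 = -174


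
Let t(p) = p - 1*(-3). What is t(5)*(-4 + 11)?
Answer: 56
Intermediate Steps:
t(p) = 3 + p (t(p) = p + 3 = 3 + p)
t(5)*(-4 + 11) = (3 + 5)*(-4 + 11) = 8*7 = 56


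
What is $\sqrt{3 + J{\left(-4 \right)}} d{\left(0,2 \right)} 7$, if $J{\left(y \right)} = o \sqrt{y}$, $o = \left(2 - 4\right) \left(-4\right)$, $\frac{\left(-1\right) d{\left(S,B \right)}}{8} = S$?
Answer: $0$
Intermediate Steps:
$d{\left(S,B \right)} = - 8 S$
$o = 8$ ($o = \left(2 - 4\right) \left(-4\right) = \left(-2\right) \left(-4\right) = 8$)
$J{\left(y \right)} = 8 \sqrt{y}$
$\sqrt{3 + J{\left(-4 \right)}} d{\left(0,2 \right)} 7 = \sqrt{3 + 8 \sqrt{-4}} \left(\left(-8\right) 0\right) 7 = \sqrt{3 + 8 \cdot 2 i} 0 \cdot 7 = \sqrt{3 + 16 i} 0 \cdot 7 = 0 \cdot 7 = 0$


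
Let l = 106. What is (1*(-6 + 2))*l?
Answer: -424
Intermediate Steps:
(1*(-6 + 2))*l = (1*(-6 + 2))*106 = (1*(-4))*106 = -4*106 = -424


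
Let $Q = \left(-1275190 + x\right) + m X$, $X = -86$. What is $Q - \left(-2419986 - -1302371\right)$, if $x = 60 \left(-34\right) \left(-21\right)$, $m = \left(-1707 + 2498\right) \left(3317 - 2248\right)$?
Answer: $-72834529$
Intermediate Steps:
$m = 845579$ ($m = 791 \cdot 1069 = 845579$)
$x = 42840$ ($x = \left(-2040\right) \left(-21\right) = 42840$)
$Q = -73952144$ ($Q = \left(-1275190 + 42840\right) + 845579 \left(-86\right) = -1232350 - 72719794 = -73952144$)
$Q - \left(-2419986 - -1302371\right) = -73952144 - \left(-2419986 - -1302371\right) = -73952144 - \left(-2419986 + 1302371\right) = -73952144 - -1117615 = -73952144 + 1117615 = -72834529$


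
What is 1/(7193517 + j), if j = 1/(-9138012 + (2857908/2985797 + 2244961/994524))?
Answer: 27134830723794056827/195194866103731882837214931 ≈ 1.3901e-7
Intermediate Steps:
j = -2969446775628/27134830723794056827 (j = 1/(-9138012 + (2857908*(1/2985797) + 2244961*(1/994524))) = 1/(-9138012 + (2857908/2985797 + 2244961/994524)) = 1/(-9138012 + 9545255914709/2969446775628) = 1/(-27134830723794056827/2969446775628) = -2969446775628/27134830723794056827 ≈ -1.0943e-7)
1/(7193517 + j) = 1/(7193517 - 2969446775628/27134830723794056827) = 1/(195194866103731882837214931/27134830723794056827) = 27134830723794056827/195194866103731882837214931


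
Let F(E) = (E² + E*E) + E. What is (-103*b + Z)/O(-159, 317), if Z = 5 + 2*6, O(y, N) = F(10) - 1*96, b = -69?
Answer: 3562/57 ≈ 62.491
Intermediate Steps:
F(E) = E + 2*E² (F(E) = (E² + E²) + E = 2*E² + E = E + 2*E²)
O(y, N) = 114 (O(y, N) = 10*(1 + 2*10) - 1*96 = 10*(1 + 20) - 96 = 10*21 - 96 = 210 - 96 = 114)
Z = 17 (Z = 5 + 12 = 17)
(-103*b + Z)/O(-159, 317) = (-103*(-69) + 17)/114 = (7107 + 17)*(1/114) = 7124*(1/114) = 3562/57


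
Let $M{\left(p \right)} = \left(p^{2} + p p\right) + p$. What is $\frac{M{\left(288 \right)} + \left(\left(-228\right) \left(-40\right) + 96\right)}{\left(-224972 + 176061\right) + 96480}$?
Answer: $\frac{175392}{47569} \approx 3.6871$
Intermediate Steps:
$M{\left(p \right)} = p + 2 p^{2}$ ($M{\left(p \right)} = \left(p^{2} + p^{2}\right) + p = 2 p^{2} + p = p + 2 p^{2}$)
$\frac{M{\left(288 \right)} + \left(\left(-228\right) \left(-40\right) + 96\right)}{\left(-224972 + 176061\right) + 96480} = \frac{288 \left(1 + 2 \cdot 288\right) + \left(\left(-228\right) \left(-40\right) + 96\right)}{\left(-224972 + 176061\right) + 96480} = \frac{288 \left(1 + 576\right) + \left(9120 + 96\right)}{-48911 + 96480} = \frac{288 \cdot 577 + 9216}{47569} = \left(166176 + 9216\right) \frac{1}{47569} = 175392 \cdot \frac{1}{47569} = \frac{175392}{47569}$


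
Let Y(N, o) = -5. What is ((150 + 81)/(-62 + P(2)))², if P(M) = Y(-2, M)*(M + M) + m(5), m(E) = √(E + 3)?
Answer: 53361/(4*(41 - √2)²) ≈ 8.5131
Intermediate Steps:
m(E) = √(3 + E)
P(M) = -10*M + 2*√2 (P(M) = -5*(M + M) + √(3 + 5) = -10*M + √8 = -10*M + 2*√2)
((150 + 81)/(-62 + P(2)))² = ((150 + 81)/(-62 + (-10*2 + 2*√2)))² = (231/(-62 + (-20 + 2*√2)))² = (231/(-82 + 2*√2))² = 53361/(-82 + 2*√2)²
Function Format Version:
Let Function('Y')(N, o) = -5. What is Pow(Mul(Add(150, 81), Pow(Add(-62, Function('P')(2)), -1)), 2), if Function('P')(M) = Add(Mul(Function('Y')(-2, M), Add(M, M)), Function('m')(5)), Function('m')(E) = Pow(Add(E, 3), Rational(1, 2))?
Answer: Mul(Rational(53361, 4), Pow(Add(41, Mul(-1, Pow(2, Rational(1, 2)))), -2)) ≈ 8.5131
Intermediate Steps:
Function('m')(E) = Pow(Add(3, E), Rational(1, 2))
Function('P')(M) = Add(Mul(-10, M), Mul(2, Pow(2, Rational(1, 2)))) (Function('P')(M) = Add(Mul(-5, Add(M, M)), Pow(Add(3, 5), Rational(1, 2))) = Add(Mul(-5, Mul(2, M)), Pow(8, Rational(1, 2))) = Add(Mul(-10, M), Mul(2, Pow(2, Rational(1, 2)))))
Pow(Mul(Add(150, 81), Pow(Add(-62, Function('P')(2)), -1)), 2) = Pow(Mul(Add(150, 81), Pow(Add(-62, Add(Mul(-10, 2), Mul(2, Pow(2, Rational(1, 2))))), -1)), 2) = Pow(Mul(231, Pow(Add(-62, Add(-20, Mul(2, Pow(2, Rational(1, 2))))), -1)), 2) = Pow(Mul(231, Pow(Add(-82, Mul(2, Pow(2, Rational(1, 2)))), -1)), 2) = Mul(53361, Pow(Add(-82, Mul(2, Pow(2, Rational(1, 2)))), -2))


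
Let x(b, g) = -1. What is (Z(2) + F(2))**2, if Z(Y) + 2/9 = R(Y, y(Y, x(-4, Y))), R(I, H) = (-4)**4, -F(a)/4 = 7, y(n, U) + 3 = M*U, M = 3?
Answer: 4202500/81 ≈ 51883.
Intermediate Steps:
y(n, U) = -3 + 3*U
F(a) = -28 (F(a) = -4*7 = -28)
R(I, H) = 256
Z(Y) = 2302/9 (Z(Y) = -2/9 + 256 = 2302/9)
(Z(2) + F(2))**2 = (2302/9 - 28)**2 = (2050/9)**2 = 4202500/81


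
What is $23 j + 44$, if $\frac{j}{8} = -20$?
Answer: $-3636$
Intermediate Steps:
$j = -160$ ($j = 8 \left(-20\right) = -160$)
$23 j + 44 = 23 \left(-160\right) + 44 = -3680 + 44 = -3636$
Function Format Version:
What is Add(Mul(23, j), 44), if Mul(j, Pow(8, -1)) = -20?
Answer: -3636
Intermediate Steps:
j = -160 (j = Mul(8, -20) = -160)
Add(Mul(23, j), 44) = Add(Mul(23, -160), 44) = Add(-3680, 44) = -3636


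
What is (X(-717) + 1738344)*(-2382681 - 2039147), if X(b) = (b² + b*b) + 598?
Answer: -12235728695360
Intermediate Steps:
X(b) = 598 + 2*b² (X(b) = (b² + b²) + 598 = 2*b² + 598 = 598 + 2*b²)
(X(-717) + 1738344)*(-2382681 - 2039147) = ((598 + 2*(-717)²) + 1738344)*(-2382681 - 2039147) = ((598 + 2*514089) + 1738344)*(-4421828) = ((598 + 1028178) + 1738344)*(-4421828) = (1028776 + 1738344)*(-4421828) = 2767120*(-4421828) = -12235728695360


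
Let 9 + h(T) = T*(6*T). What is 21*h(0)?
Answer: -189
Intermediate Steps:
h(T) = -9 + 6*T**2 (h(T) = -9 + T*(6*T) = -9 + 6*T**2)
21*h(0) = 21*(-9 + 6*0**2) = 21*(-9 + 6*0) = 21*(-9 + 0) = 21*(-9) = -189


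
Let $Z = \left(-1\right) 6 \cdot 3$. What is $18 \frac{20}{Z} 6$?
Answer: $-120$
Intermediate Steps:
$Z = -18$ ($Z = \left(-6\right) 3 = -18$)
$18 \frac{20}{Z} 6 = 18 \frac{20}{-18} \cdot 6 = 18 \cdot 20 \left(- \frac{1}{18}\right) 6 = 18 \left(- \frac{10}{9}\right) 6 = \left(-20\right) 6 = -120$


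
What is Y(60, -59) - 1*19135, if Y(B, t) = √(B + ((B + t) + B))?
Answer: -19124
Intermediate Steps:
Y(B, t) = √(t + 3*B) (Y(B, t) = √(B + (t + 2*B)) = √(t + 3*B))
Y(60, -59) - 1*19135 = √(-59 + 3*60) - 1*19135 = √(-59 + 180) - 19135 = √121 - 19135 = 11 - 19135 = -19124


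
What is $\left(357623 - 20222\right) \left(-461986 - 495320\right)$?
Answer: $-322996001706$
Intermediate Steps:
$\left(357623 - 20222\right) \left(-461986 - 495320\right) = 337401 \left(-957306\right) = -322996001706$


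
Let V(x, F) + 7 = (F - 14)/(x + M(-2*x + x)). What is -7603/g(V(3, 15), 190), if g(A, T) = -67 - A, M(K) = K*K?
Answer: 91236/721 ≈ 126.54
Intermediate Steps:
M(K) = K²
V(x, F) = -7 + (-14 + F)/(x + x²) (V(x, F) = -7 + (F - 14)/(x + (-2*x + x)²) = -7 + (-14 + F)/(x + (-x)²) = -7 + (-14 + F)/(x + x²))
-7603/g(V(3, 15), 190) = -7603/(-67 - (-14 + 15 - 7*3 - 7*3²)/(3*(1 + 3))) = -7603/(-67 - (-14 + 15 - 21 - 7*9)/(3*4)) = -7603/(-67 - (-14 + 15 - 21 - 63)/(3*4)) = -7603/(-67 - (-83)/(3*4)) = -7603/(-67 - 1*(-83/12)) = -7603/(-67 + 83/12) = -7603/(-721/12) = -7603*(-12/721) = 91236/721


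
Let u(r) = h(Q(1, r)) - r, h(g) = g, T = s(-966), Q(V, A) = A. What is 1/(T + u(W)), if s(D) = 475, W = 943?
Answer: 1/475 ≈ 0.0021053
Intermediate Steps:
T = 475
u(r) = 0 (u(r) = r - r = 0)
1/(T + u(W)) = 1/(475 + 0) = 1/475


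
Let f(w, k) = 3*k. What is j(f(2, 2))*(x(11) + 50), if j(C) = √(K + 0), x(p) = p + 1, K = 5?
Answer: 62*√5 ≈ 138.64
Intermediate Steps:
x(p) = 1 + p
j(C) = √5 (j(C) = √(5 + 0) = √5)
j(f(2, 2))*(x(11) + 50) = √5*((1 + 11) + 50) = √5*(12 + 50) = √5*62 = 62*√5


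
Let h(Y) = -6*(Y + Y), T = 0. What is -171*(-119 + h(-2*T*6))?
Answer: 20349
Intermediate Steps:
h(Y) = -12*Y
-171*(-119 + h(-2*T*6)) = -171*(-119 - 12*(-2*0)*6) = -171*(-119 - 0*6) = -171*(-119 - 12*0) = -171*(-119 + 0) = -171*(-119) = 20349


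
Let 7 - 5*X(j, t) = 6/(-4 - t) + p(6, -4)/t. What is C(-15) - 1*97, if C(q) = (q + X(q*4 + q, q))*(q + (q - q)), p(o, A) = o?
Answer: 5909/55 ≈ 107.44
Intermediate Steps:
X(j, t) = 7/5 - 6/(5*t) - 6/(5*(-4 - t)) (X(j, t) = 7/5 - (6/(-4 - t) + 6/t)/5 = 7/5 - (6/t + 6/(-4 - t))/5 = 7/5 + (-6/(5*t) - 6/(5*(-4 - t))) = 7/5 - 6/(5*t) - 6/(5*(-4 - t)))
C(q) = q*(q + (-24 + 7*q² + 28*q)/(5*q*(4 + q))) (C(q) = (q + (-24 + 7*q² + 28*q)/(5*q*(4 + q)))*(q + (q - q)) = (q + (-24 + 7*q² + 28*q)/(5*q*(4 + q)))*(q + 0) = (q + (-24 + 7*q² + 28*q)/(5*q*(4 + q)))*q = q*(q + (-24 + 7*q² + 28*q)/(5*q*(4 + q))))
C(-15) - 1*97 = (-24 + 5*(-15)³ + 27*(-15)² + 28*(-15))/(5*(4 - 15)) - 1*97 = (⅕)*(-24 + 5*(-3375) + 27*225 - 420)/(-11) - 97 = (⅕)*(-1/11)*(-24 - 16875 + 6075 - 420) - 97 = (⅕)*(-1/11)*(-11244) - 97 = 11244/55 - 97 = 5909/55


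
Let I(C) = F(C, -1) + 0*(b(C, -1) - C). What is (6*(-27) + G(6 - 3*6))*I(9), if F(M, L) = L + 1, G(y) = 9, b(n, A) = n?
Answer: 0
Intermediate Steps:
F(M, L) = 1 + L
I(C) = 0 (I(C) = (1 - 1) + 0*(C - C) = 0 + 0*0 = 0 + 0 = 0)
(6*(-27) + G(6 - 3*6))*I(9) = (6*(-27) + 9)*0 = (-162 + 9)*0 = -153*0 = 0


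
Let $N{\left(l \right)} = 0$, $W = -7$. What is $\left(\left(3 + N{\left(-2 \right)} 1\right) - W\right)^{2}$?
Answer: $100$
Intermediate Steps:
$\left(\left(3 + N{\left(-2 \right)} 1\right) - W\right)^{2} = \left(\left(3 + 0 \cdot 1\right) - -7\right)^{2} = \left(\left(3 + 0\right) + 7\right)^{2} = \left(3 + 7\right)^{2} = 10^{2} = 100$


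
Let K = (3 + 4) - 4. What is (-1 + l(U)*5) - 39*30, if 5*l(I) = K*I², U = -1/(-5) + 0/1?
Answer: -29272/25 ≈ -1170.9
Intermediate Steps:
K = 3 (K = 7 - 4 = 3)
U = ⅕ (U = -1*(-⅕) + 0*1 = ⅕ + 0 = ⅕ ≈ 0.20000)
l(I) = 3*I²/5 (l(I) = (3*I²)/5 = 3*I²/5)
(-1 + l(U)*5) - 39*30 = (-1 + (3*(⅕)²/5)*5) - 39*30 = (-1 + ((⅗)*(1/25))*5) - 1170 = (-1 + (3/125)*5) - 1170 = (-1 + 3/25) - 1170 = -22/25 - 1170 = -29272/25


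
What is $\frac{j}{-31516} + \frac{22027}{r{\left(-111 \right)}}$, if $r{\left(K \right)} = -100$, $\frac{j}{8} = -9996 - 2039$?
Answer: $- \frac{171143733}{787900} \approx -217.22$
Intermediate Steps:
$j = -96280$ ($j = 8 \left(-9996 - 2039\right) = 8 \left(-12035\right) = -96280$)
$\frac{j}{-31516} + \frac{22027}{r{\left(-111 \right)}} = - \frac{96280}{-31516} + \frac{22027}{-100} = \left(-96280\right) \left(- \frac{1}{31516}\right) + 22027 \left(- \frac{1}{100}\right) = \frac{24070}{7879} - \frac{22027}{100} = - \frac{171143733}{787900}$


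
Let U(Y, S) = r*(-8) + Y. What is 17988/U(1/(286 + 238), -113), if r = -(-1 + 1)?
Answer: 9425712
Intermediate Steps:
r = 0 (r = -1*0 = 0)
U(Y, S) = Y (U(Y, S) = 0*(-8) + Y = 0 + Y = Y)
17988/U(1/(286 + 238), -113) = 17988/(1/(286 + 238)) = 17988/(1/524) = 17988*524 = 9425712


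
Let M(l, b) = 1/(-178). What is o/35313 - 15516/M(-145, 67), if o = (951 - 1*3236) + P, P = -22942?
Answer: 32509704399/11771 ≈ 2.7618e+6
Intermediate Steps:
M(l, b) = -1/178
o = -25227 (o = (951 - 1*3236) - 22942 = (951 - 3236) - 22942 = -2285 - 22942 = -25227)
o/35313 - 15516/M(-145, 67) = -25227/35313 - 15516/(-1/178) = -25227*1/35313 - 15516*(-178) = -8409/11771 + 2761848 = 32509704399/11771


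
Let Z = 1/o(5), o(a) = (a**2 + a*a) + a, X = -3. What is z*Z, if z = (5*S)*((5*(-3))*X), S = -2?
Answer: -90/11 ≈ -8.1818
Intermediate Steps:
o(a) = a + 2*a**2 (o(a) = (a**2 + a**2) + a = 2*a**2 + a = a + 2*a**2)
Z = 1/55 (Z = 1/(5*(1 + 2*5)) = 1/(5*(1 + 10)) = 1/(5*11) = 1/55 ≈ 0.018182)
z = -450 (z = (5*(-2))*((5*(-3))*(-3)) = -(-150)*(-3) = -10*45 = -450)
z*Z = -450*1/55 = -90/11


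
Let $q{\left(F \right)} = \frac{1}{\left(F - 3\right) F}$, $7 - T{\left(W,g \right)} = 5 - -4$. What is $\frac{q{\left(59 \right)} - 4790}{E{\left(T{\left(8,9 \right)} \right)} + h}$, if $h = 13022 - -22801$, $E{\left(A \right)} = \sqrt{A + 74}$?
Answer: $- \frac{188980164619}{1413327032376} + \frac{15826159 \sqrt{2}}{706663516188} \approx -0.13368$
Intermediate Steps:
$T{\left(W,g \right)} = -2$ ($T{\left(W,g \right)} = 7 - \left(5 - -4\right) = 7 - \left(5 + 4\right) = 7 - 9 = -2$)
$E{\left(A \right)} = \sqrt{74 + A}$
$q{\left(F \right)} = \frac{1}{F \left(-3 + F\right)}$ ($q{\left(F \right)} = \frac{1}{\left(-3 + F\right) F} = \frac{1}{F \left(-3 + F\right)}$)
$h = 35823$ ($h = 13022 + 22801 = 35823$)
$\frac{q{\left(59 \right)} - 4790}{E{\left(T{\left(8,9 \right)} \right)} + h} = \frac{\frac{1}{59 \left(-3 + 59\right)} - 4790}{\sqrt{74 - 2} + 35823} = \frac{\frac{1}{59 \cdot 56} - 4790}{\sqrt{72} + 35823} = \frac{\frac{1}{59} \cdot \frac{1}{56} - 4790}{6 \sqrt{2} + 35823} = \frac{\frac{1}{3304} - 4790}{35823 + 6 \sqrt{2}} = - \frac{15826159}{3304 \left(35823 + 6 \sqrt{2}\right)}$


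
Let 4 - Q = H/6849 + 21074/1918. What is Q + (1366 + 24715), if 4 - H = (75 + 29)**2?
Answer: 57089821010/2189397 ≈ 26076.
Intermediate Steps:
H = -10812 (H = 4 - (75 + 29)**2 = 4 - 1*104**2 = 4 - 1*10816 = 4 - 10816 = -10812)
Q = -11842147/2189397 (Q = 4 - (-10812/6849 + 21074/1918) = 4 - (-10812*1/6849 + 21074*(1/1918)) = 4 - (-3604/2283 + 10537/959) = 4 - 1*20599735/2189397 = 4 - 20599735/2189397 = -11842147/2189397 ≈ -5.4089)
Q + (1366 + 24715) = -11842147/2189397 + (1366 + 24715) = -11842147/2189397 + 26081 = 57089821010/2189397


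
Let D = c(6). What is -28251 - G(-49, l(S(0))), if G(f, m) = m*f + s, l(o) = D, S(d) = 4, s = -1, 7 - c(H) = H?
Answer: -28201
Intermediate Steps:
c(H) = 7 - H
D = 1 (D = 7 - 1*6 = 7 - 6 = 1)
l(o) = 1
G(f, m) = -1 + f*m (G(f, m) = m*f - 1 = f*m - 1 = -1 + f*m)
-28251 - G(-49, l(S(0))) = -28251 - (-1 - 49*1) = -28251 - (-1 - 49) = -28251 - 1*(-50) = -28251 + 50 = -28201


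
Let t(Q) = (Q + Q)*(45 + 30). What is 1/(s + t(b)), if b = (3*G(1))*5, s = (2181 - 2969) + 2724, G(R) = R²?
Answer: 1/4186 ≈ 0.00023889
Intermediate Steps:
s = 1936 (s = -788 + 2724 = 1936)
b = 15 (b = (3*1²)*5 = (3*1)*5 = 3*5 = 15)
t(Q) = 150*Q (t(Q) = (2*Q)*75 = 150*Q)
1/(s + t(b)) = 1/(1936 + 150*15) = 1/(1936 + 2250) = 1/4186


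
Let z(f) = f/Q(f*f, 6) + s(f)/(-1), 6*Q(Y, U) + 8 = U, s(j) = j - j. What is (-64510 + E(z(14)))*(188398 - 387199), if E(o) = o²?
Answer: 12473967546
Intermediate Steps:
s(j) = 0
Q(Y, U) = -4/3 + U/6
z(f) = -3*f (z(f) = f/(-4/3 + (⅙)*6) + 0/(-1) = f/(-4/3 + 1) + 0*(-1) = f/(-⅓) + 0 = f*(-3) + 0 = -3*f + 0 = -3*f)
(-64510 + E(z(14)))*(188398 - 387199) = (-64510 + (-3*14)²)*(188398 - 387199) = (-64510 + (-42)²)*(-198801) = (-64510 + 1764)*(-198801) = -62746*(-198801) = 12473967546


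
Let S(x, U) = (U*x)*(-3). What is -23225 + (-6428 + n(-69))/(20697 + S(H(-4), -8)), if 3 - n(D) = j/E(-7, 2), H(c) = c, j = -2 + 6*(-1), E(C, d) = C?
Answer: -3349252558/144207 ≈ -23225.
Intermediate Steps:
j = -8 (j = -2 - 6 = -8)
S(x, U) = -3*U*x
n(D) = 13/7 (n(D) = 3 - (-8)/(-7) = 3 - (-8)*(-1)/7 = 3 - 1*8/7 = 3 - 8/7 = 13/7)
-23225 + (-6428 + n(-69))/(20697 + S(H(-4), -8)) = -23225 + (-6428 + 13/7)/(20697 - 3*(-8)*(-4)) = -23225 - 44983/(7*(20697 - 96)) = -23225 - 44983/7/20601 = -23225 - 44983/7*1/20601 = -23225 - 44983/144207 = -3349252558/144207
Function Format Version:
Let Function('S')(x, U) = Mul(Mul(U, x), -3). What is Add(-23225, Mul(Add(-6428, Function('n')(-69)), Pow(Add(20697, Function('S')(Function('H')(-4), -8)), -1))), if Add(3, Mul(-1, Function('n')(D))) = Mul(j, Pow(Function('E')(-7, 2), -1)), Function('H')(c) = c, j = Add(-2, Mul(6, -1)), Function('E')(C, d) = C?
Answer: Rational(-3349252558, 144207) ≈ -23225.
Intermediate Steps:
j = -8 (j = Add(-2, -6) = -8)
Function('S')(x, U) = Mul(-3, U, x)
Function('n')(D) = Rational(13, 7) (Function('n')(D) = Add(3, Mul(-1, Mul(-8, Pow(-7, -1)))) = Add(3, Mul(-1, Mul(-8, Rational(-1, 7)))) = Add(3, Mul(-1, Rational(8, 7))) = Add(3, Rational(-8, 7)) = Rational(13, 7))
Add(-23225, Mul(Add(-6428, Function('n')(-69)), Pow(Add(20697, Function('S')(Function('H')(-4), -8)), -1))) = Add(-23225, Mul(Add(-6428, Rational(13, 7)), Pow(Add(20697, Mul(-3, -8, -4)), -1))) = Add(-23225, Mul(Rational(-44983, 7), Pow(Add(20697, -96), -1))) = Add(-23225, Mul(Rational(-44983, 7), Pow(20601, -1))) = Add(-23225, Mul(Rational(-44983, 7), Rational(1, 20601))) = Add(-23225, Rational(-44983, 144207)) = Rational(-3349252558, 144207)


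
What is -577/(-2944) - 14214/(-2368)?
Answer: 675193/108928 ≈ 6.1985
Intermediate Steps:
-577/(-2944) - 14214/(-2368) = -577*(-1/2944) - 14214*(-1/2368) = 577/2944 + 7107/1184 = 675193/108928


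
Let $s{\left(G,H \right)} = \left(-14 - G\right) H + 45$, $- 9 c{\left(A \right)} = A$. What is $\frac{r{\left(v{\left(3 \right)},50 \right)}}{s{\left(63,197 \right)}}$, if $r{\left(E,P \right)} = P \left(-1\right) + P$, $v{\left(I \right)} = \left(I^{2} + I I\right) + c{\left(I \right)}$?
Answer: $0$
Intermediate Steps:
$c{\left(A \right)} = - \frac{A}{9}$
$s{\left(G,H \right)} = 45 + H \left(-14 - G\right)$ ($s{\left(G,H \right)} = H \left(-14 - G\right) + 45 = 45 + H \left(-14 - G\right)$)
$v{\left(I \right)} = 2 I^{2} - \frac{I}{9}$ ($v{\left(I \right)} = \left(I^{2} + I I\right) - \frac{I}{9} = \left(I^{2} + I^{2}\right) - \frac{I}{9} = 2 I^{2} - \frac{I}{9}$)
$r{\left(E,P \right)} = 0$ ($r{\left(E,P \right)} = - P + P = 0$)
$\frac{r{\left(v{\left(3 \right)},50 \right)}}{s{\left(63,197 \right)}} = \frac{0}{45 - 2758 - 63 \cdot 197} = \frac{0}{45 - 2758 - 12411} = \frac{0}{-15124} = 0 \left(- \frac{1}{15124}\right) = 0$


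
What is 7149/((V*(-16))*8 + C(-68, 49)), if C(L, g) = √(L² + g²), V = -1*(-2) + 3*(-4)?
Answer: 1830144/326275 - 7149*√281/326275 ≈ 5.2419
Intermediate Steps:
V = -10 (V = 2 - 12 = -10)
7149/((V*(-16))*8 + C(-68, 49)) = 7149/(-10*(-16)*8 + √((-68)² + 49²)) = 7149/(160*8 + √(4624 + 2401)) = 7149/(1280 + √7025) = 7149/(1280 + 5*√281)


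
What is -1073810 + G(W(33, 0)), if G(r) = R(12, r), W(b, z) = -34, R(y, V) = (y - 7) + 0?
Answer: -1073805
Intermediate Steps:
R(y, V) = -7 + y (R(y, V) = (-7 + y) + 0 = -7 + y)
G(r) = 5 (G(r) = -7 + 12 = 5)
-1073810 + G(W(33, 0)) = -1073810 + 5 = -1073805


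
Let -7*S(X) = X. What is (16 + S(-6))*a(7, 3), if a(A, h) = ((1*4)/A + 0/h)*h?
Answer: 1416/49 ≈ 28.898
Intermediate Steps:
S(X) = -X/7
a(A, h) = 4*h/A (a(A, h) = (4/A + 0)*h = (4/A)*h = 4*h/A)
(16 + S(-6))*a(7, 3) = (16 - 1/7*(-6))*(4*3/7) = (16 + 6/7)*(4*3*(1/7)) = (118/7)*(12/7) = 1416/49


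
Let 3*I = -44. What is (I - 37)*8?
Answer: -1240/3 ≈ -413.33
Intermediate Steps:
I = -44/3 (I = (⅓)*(-44) = -44/3 ≈ -14.667)
(I - 37)*8 = (-44/3 - 37)*8 = -155/3*8 = -1240/3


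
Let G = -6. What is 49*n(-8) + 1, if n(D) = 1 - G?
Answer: 344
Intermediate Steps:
n(D) = 7 (n(D) = 1 - 1*(-6) = 1 + 6 = 7)
49*n(-8) + 1 = 49*7 + 1 = 343 + 1 = 344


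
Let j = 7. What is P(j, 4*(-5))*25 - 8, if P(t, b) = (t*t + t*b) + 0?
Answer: -2283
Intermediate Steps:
P(t, b) = t² + b*t (P(t, b) = (t² + b*t) + 0 = t² + b*t)
P(j, 4*(-5))*25 - 8 = (7*(4*(-5) + 7))*25 - 8 = (7*(-20 + 7))*25 - 8 = (7*(-13))*25 - 8 = -91*25 - 8 = -2275 - 8 = -2283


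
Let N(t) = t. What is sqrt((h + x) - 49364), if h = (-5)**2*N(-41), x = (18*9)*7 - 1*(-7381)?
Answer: I*sqrt(41874) ≈ 204.63*I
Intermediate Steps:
x = 8515 (x = 162*7 + 7381 = 1134 + 7381 = 8515)
h = -1025 (h = (-5)**2*(-41) = 25*(-41) = -1025)
sqrt((h + x) - 49364) = sqrt((-1025 + 8515) - 49364) = sqrt(7490 - 49364) = sqrt(-41874) = I*sqrt(41874)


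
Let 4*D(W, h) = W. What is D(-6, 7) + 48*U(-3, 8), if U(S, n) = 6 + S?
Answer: 285/2 ≈ 142.50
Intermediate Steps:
D(W, h) = W/4
D(-6, 7) + 48*U(-3, 8) = (¼)*(-6) + 48*(6 - 3) = -3/2 + 48*3 = -3/2 + 144 = 285/2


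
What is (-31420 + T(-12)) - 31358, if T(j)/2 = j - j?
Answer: -62778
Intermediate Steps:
T(j) = 0 (T(j) = 2*(j - j) = 2*0 = 0)
(-31420 + T(-12)) - 31358 = (-31420 + 0) - 31358 = -31420 - 31358 = -62778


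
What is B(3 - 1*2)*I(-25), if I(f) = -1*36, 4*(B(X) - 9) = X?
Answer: -333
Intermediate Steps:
B(X) = 9 + X/4
I(f) = -36
B(3 - 1*2)*I(-25) = (9 + (3 - 1*2)/4)*(-36) = (9 + (3 - 2)/4)*(-36) = (9 + (1/4)*1)*(-36) = (9 + 1/4)*(-36) = (37/4)*(-36) = -333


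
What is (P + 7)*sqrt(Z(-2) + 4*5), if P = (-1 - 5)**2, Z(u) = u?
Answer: 129*sqrt(2) ≈ 182.43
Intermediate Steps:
P = 36 (P = (-6)**2 = 36)
(P + 7)*sqrt(Z(-2) + 4*5) = (36 + 7)*sqrt(-2 + 4*5) = 43*sqrt(-2 + 20) = 43*sqrt(18) = 43*(3*sqrt(2)) = 129*sqrt(2)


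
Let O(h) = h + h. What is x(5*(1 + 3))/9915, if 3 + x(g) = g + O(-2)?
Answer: 13/9915 ≈ 0.0013111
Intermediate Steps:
O(h) = 2*h
x(g) = -7 + g (x(g) = -3 + (g + 2*(-2)) = -3 + (g - 4) = -3 + (-4 + g) = -7 + g)
x(5*(1 + 3))/9915 = (-7 + 5*(1 + 3))/9915 = (-7 + 5*4)*(1/9915) = (-7 + 20)*(1/9915) = 13*(1/9915) = 13/9915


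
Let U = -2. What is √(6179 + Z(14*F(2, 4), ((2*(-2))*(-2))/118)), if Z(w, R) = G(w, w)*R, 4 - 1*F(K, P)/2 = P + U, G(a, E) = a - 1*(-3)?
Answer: 3*√687 ≈ 78.632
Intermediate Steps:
G(a, E) = 3 + a (G(a, E) = a + 3 = 3 + a)
F(K, P) = 12 - 2*P (F(K, P) = 8 - 2*(P - 2) = 8 - 2*(-2 + P) = 8 + (4 - 2*P) = 12 - 2*P)
Z(w, R) = R*(3 + w) (Z(w, R) = (3 + w)*R = R*(3 + w))
√(6179 + Z(14*F(2, 4), ((2*(-2))*(-2))/118)) = √(6179 + (((2*(-2))*(-2))/118)*(3 + 14*(12 - 2*4))) = √(6179 + (-4*(-2)*(1/118))*(3 + 14*(12 - 8))) = √(6179 + (8*(1/118))*(3 + 14*4)) = √(6179 + 4*(3 + 56)/59) = √(6179 + (4/59)*59) = √(6179 + 4) = √6183 = 3*√687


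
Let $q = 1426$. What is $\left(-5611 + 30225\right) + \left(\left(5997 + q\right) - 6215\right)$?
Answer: $25822$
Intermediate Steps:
$\left(-5611 + 30225\right) + \left(\left(5997 + q\right) - 6215\right) = \left(-5611 + 30225\right) + \left(\left(5997 + 1426\right) - 6215\right) = 24614 + \left(7423 - 6215\right) = 24614 + 1208 = 25822$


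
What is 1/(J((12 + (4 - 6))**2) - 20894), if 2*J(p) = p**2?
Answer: -1/15894 ≈ -6.2917e-5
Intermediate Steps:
J(p) = p**2/2
1/(J((12 + (4 - 6))**2) - 20894) = 1/(((12 + (4 - 6))**2)**2/2 - 20894) = 1/(((12 - 2)**2)**2/2 - 20894) = 1/((10**2)**2/2 - 20894) = 1/((1/2)*100**2 - 20894) = 1/((1/2)*10000 - 20894) = 1/(5000 - 20894) = 1/(-15894) = -1/15894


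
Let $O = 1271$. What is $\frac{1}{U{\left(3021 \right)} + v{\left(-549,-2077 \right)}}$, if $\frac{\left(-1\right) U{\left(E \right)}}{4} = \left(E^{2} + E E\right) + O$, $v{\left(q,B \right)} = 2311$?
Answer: $- \frac{1}{73014301} \approx -1.3696 \cdot 10^{-8}$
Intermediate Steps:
$U{\left(E \right)} = -5084 - 8 E^{2}$ ($U{\left(E \right)} = - 4 \left(\left(E^{2} + E E\right) + 1271\right) = - 4 \left(\left(E^{2} + E^{2}\right) + 1271\right) = - 4 \left(2 E^{2} + 1271\right) = - 4 \left(1271 + 2 E^{2}\right) = -5084 - 8 E^{2}$)
$\frac{1}{U{\left(3021 \right)} + v{\left(-549,-2077 \right)}} = \frac{1}{\left(-5084 - 8 \cdot 3021^{2}\right) + 2311} = \frac{1}{\left(-5084 - 73011528\right) + 2311} = \frac{1}{-73016612 + 2311} = \frac{1}{-73014301} = - \frac{1}{73014301}$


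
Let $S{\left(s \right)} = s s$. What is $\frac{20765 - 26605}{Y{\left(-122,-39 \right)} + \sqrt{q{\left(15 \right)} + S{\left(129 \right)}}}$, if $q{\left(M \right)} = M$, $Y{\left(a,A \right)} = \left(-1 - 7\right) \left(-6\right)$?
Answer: $\frac{5840}{299} - \frac{1460 \sqrt{1041}}{897} \approx -32.984$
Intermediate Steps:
$S{\left(s \right)} = s^{2}$
$Y{\left(a,A \right)} = 48$ ($Y{\left(a,A \right)} = \left(-8\right) \left(-6\right) = 48$)
$\frac{20765 - 26605}{Y{\left(-122,-39 \right)} + \sqrt{q{\left(15 \right)} + S{\left(129 \right)}}} = \frac{20765 - 26605}{48 + \sqrt{15 + 129^{2}}} = - \frac{5840}{48 + \sqrt{15 + 16641}} = - \frac{5840}{48 + \sqrt{16656}} = - \frac{5840}{48 + 4 \sqrt{1041}}$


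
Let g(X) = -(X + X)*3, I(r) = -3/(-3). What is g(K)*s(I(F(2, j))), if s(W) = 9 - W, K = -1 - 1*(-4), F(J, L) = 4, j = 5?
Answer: -144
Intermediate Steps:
K = 3 (K = -1 + 4 = 3)
I(r) = 1 (I(r) = -3*(-⅓) = 1)
g(X) = -6*X (g(X) = -2*X*3 = -6*X)
g(K)*s(I(F(2, j))) = (-6*3)*(9 - 1*1) = -18*(9 - 1) = -18*8 = -144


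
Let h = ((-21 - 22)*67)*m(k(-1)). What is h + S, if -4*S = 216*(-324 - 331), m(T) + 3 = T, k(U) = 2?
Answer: 38251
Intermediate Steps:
m(T) = -3 + T
h = 2881 (h = ((-21 - 22)*67)*(-3 + 2) = -43*67*(-1) = -2881*(-1) = 2881)
S = 35370 (S = -54*(-324 - 331) = -54*(-655) = -1/4*(-141480) = 35370)
h + S = 2881 + 35370 = 38251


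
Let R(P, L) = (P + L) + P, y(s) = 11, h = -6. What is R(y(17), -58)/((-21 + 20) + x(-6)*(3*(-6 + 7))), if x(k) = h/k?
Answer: -18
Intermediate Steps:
x(k) = -6/k
R(P, L) = L + 2*P (R(P, L) = (L + P) + P = L + 2*P)
R(y(17), -58)/((-21 + 20) + x(-6)*(3*(-6 + 7))) = (-58 + 2*11)/((-21 + 20) + (-6/(-6))*(3*(-6 + 7))) = (-58 + 22)/(-1 + (-6*(-⅙))*(3*1)) = -36/(-1 + 1*3) = -36/(-1 + 3) = -36/2 = -36*½ = -18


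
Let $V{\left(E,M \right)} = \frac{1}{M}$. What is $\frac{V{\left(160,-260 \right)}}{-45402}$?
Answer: $\frac{1}{11804520} \approx 8.4713 \cdot 10^{-8}$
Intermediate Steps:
$\frac{V{\left(160,-260 \right)}}{-45402} = \frac{1}{\left(-260\right) \left(-45402\right)} = \left(- \frac{1}{260}\right) \left(- \frac{1}{45402}\right) = \frac{1}{11804520}$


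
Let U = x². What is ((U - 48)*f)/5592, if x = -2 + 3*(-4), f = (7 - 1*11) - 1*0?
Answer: -74/699 ≈ -0.10587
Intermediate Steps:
f = -4 (f = (7 - 11) + 0 = -4 + 0 = -4)
x = -14 (x = -2 - 12 = -14)
U = 196 (U = (-14)² = 196)
((U - 48)*f)/5592 = ((196 - 48)*(-4))/5592 = (148*(-4))*(1/5592) = -592*1/5592 = -74/699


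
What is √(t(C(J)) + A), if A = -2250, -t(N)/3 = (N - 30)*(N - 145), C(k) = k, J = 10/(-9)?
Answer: 5*I*√51474/9 ≈ 126.04*I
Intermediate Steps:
J = -10/9 (J = 10*(-⅑) = -10/9 ≈ -1.1111)
t(N) = -3*(-145 + N)*(-30 + N) (t(N) = -3*(N - 30)*(N - 145) = -3*(-30 + N)*(-145 + N) = -3*(-145 + N)*(-30 + N))
√(t(C(J)) + A) = √((-13050 - 3*(-10/9)² + 525*(-10/9)) - 2250) = √((-13050 - 3*100/81 - 1750/3) - 2250) = √((-13050 - 100/27 - 1750/3) - 2250) = √(-368200/27 - 2250) = √(-428950/27) = 5*I*√51474/9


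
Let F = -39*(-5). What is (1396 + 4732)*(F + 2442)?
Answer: 16159536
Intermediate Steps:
F = 195
(1396 + 4732)*(F + 2442) = (1396 + 4732)*(195 + 2442) = 6128*2637 = 16159536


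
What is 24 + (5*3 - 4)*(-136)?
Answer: -1472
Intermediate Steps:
24 + (5*3 - 4)*(-136) = 24 + (15 - 4)*(-136) = 24 + 11*(-136) = 24 - 1496 = -1472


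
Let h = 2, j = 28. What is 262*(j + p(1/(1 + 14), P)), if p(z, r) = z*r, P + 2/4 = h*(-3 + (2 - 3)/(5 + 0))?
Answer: 180387/25 ≈ 7215.5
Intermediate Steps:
P = -69/10 (P = -½ + 2*(-3 + (2 - 3)/(5 + 0)) = -½ + 2*(-3 - 1/5) = -½ + 2*(-3 - 1*⅕) = -½ + 2*(-3 - ⅕) = -½ + 2*(-16/5) = -½ - 32/5 = -69/10 ≈ -6.9000)
p(z, r) = r*z
262*(j + p(1/(1 + 14), P)) = 262*(28 - 69/(10*(1 + 14))) = 262*(28 - 69/10/15) = 262*(28 - 69/10*1/15) = 262*(28 - 23/50) = 262*(1377/50) = 180387/25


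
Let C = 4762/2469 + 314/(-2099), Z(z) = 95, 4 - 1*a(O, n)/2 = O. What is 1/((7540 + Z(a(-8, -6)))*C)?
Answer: 1727477/23465337740 ≈ 7.3618e-5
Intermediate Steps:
a(O, n) = 8 - 2*O
C = 9220172/5182431 (C = 4762*(1/2469) + 314*(-1/2099) = 4762/2469 - 314/2099 = 9220172/5182431 ≈ 1.7791)
1/((7540 + Z(a(-8, -6)))*C) = 1/((7540 + 95)*(9220172/5182431)) = (5182431/9220172)/7635 = (1/7635)*(5182431/9220172) = 1727477/23465337740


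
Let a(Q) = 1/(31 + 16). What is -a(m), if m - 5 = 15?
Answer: -1/47 ≈ -0.021277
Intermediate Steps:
m = 20 (m = 5 + 15 = 20)
a(Q) = 1/47
-a(m) = -1*1/47 = -1/47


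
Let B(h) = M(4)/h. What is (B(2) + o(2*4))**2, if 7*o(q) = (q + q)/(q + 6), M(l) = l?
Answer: 11236/2401 ≈ 4.6797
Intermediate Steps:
o(q) = 2*q/(7*(6 + q)) (o(q) = ((q + q)/(q + 6))/7 = ((2*q)/(6 + q))/7 = (2*q/(6 + q))/7 = 2*q/(7*(6 + q)))
B(h) = 4/h
(B(2) + o(2*4))**2 = (4/2 + 2*(2*4)/(7*(6 + 2*4)))**2 = (4*(1/2) + (2/7)*8/(6 + 8))**2 = (2 + (2/7)*8/14)**2 = (2 + (2/7)*8*(1/14))**2 = (2 + 8/49)**2 = (106/49)**2 = 11236/2401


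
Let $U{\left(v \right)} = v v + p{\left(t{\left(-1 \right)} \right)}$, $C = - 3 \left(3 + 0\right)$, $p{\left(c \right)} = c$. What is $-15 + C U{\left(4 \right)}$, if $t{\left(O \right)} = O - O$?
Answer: $-159$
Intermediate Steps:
$t{\left(O \right)} = 0$
$C = -9$ ($C = \left(-3\right) 3 = -9$)
$U{\left(v \right)} = v^{2}$ ($U{\left(v \right)} = v v + 0 = v^{2} + 0 = v^{2}$)
$-15 + C U{\left(4 \right)} = -15 - 9 \cdot 4^{2} = -15 - 144 = -159$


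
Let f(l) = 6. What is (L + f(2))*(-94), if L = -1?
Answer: -470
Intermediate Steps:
(L + f(2))*(-94) = (-1 + 6)*(-94) = 5*(-94) = -470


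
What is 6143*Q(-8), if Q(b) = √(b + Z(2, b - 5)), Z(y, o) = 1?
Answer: 6143*I*√7 ≈ 16253.0*I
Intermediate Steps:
Q(b) = √(1 + b) (Q(b) = √(b + 1) = √(1 + b))
6143*Q(-8) = 6143*√(1 - 8) = 6143*√(-7) = 6143*(I*√7) = 6143*I*√7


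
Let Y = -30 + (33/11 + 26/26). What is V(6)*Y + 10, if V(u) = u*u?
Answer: -926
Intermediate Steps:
V(u) = u**2
Y = -26 (Y = -30 + (33*(1/11) + 26*(1/26)) = -30 + (3 + 1) = -30 + 4 = -26)
V(6)*Y + 10 = 6**2*(-26) + 10 = 36*(-26) + 10 = -936 + 10 = -926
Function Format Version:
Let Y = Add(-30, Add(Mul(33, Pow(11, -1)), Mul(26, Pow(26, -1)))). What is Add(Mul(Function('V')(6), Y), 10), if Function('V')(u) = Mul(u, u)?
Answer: -926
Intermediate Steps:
Function('V')(u) = Pow(u, 2)
Y = -26 (Y = Add(-30, Add(Mul(33, Rational(1, 11)), Mul(26, Rational(1, 26)))) = Add(-30, Add(3, 1)) = Add(-30, 4) = -26)
Add(Mul(Function('V')(6), Y), 10) = Add(Mul(Pow(6, 2), -26), 10) = Add(Mul(36, -26), 10) = Add(-936, 10) = -926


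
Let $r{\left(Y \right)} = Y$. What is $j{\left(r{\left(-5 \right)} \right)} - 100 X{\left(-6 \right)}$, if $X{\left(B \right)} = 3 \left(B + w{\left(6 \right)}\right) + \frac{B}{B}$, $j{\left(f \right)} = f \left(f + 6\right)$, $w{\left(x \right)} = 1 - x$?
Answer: $3195$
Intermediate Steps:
$j{\left(f \right)} = f \left(6 + f\right)$
$X{\left(B \right)} = -14 + 3 B$ ($X{\left(B \right)} = 3 \left(B + \left(1 - 6\right)\right) + \frac{B}{B} = 3 \left(B + \left(1 - 6\right)\right) + 1 = 3 \left(B - 5\right) + 1 = 3 \left(-5 + B\right) + 1 = \left(-15 + 3 B\right) + 1 = -14 + 3 B$)
$j{\left(r{\left(-5 \right)} \right)} - 100 X{\left(-6 \right)} = - 5 \left(6 - 5\right) - 100 \left(-14 + 3 \left(-6\right)\right) = \left(-5\right) 1 - 100 \left(-14 - 18\right) = -5 - -3200 = -5 + 3200 = 3195$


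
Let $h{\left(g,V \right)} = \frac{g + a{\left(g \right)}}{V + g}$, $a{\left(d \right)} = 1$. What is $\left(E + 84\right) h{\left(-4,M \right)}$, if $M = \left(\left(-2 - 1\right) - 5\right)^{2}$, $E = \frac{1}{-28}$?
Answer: $- \frac{2351}{560} \approx -4.1982$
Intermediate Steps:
$E = - \frac{1}{28} \approx -0.035714$
$M = 64$ ($M = \left(\left(-2 - 1\right) - 5\right)^{2} = \left(-3 - 5\right)^{2} = \left(-8\right)^{2} = 64$)
$h{\left(g,V \right)} = \frac{1 + g}{V + g}$ ($h{\left(g,V \right)} = \frac{g + 1}{V + g} = \frac{1 + g}{V + g}$)
$\left(E + 84\right) h{\left(-4,M \right)} = \left(- \frac{1}{28} + 84\right) \frac{1 - 4}{64 - 4} = \frac{2351 \cdot \frac{1}{60} \left(-3\right)}{28} = \frac{2351}{28} \left(- \frac{1}{20}\right) = - \frac{2351}{560}$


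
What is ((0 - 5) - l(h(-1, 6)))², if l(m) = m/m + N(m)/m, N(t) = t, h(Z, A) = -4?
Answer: 49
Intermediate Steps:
l(m) = 2 (l(m) = m/m + m/m = 1 + 1 = 2)
((0 - 5) - l(h(-1, 6)))² = ((0 - 5) - 1*2)² = (-5 - 2)² = (-7)² = 49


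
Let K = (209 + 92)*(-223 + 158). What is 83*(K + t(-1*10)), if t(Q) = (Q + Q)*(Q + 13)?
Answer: -1628875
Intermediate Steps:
t(Q) = 2*Q*(13 + Q) (t(Q) = (2*Q)*(13 + Q) = 2*Q*(13 + Q))
K = -19565 (K = 301*(-65) = -19565)
83*(K + t(-1*10)) = 83*(-19565 + 2*(-1*10)*(13 - 1*10)) = 83*(-19565 + 2*(-10)*(13 - 10)) = 83*(-19565 + 2*(-10)*3) = 83*(-19565 - 60) = 83*(-19625) = -1628875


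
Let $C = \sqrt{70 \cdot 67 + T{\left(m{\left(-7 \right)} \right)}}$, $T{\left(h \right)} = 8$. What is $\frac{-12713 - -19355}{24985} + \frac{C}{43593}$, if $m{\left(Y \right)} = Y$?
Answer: $\frac{6642}{24985} + \frac{3 \sqrt{58}}{14531} \approx 0.26741$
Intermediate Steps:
$C = 9 \sqrt{58}$ ($C = \sqrt{70 \cdot 67 + 8} = \sqrt{4690 + 8} = \sqrt{4698} = 9 \sqrt{58} \approx 68.542$)
$\frac{-12713 - -19355}{24985} + \frac{C}{43593} = \frac{-12713 - -19355}{24985} + \frac{9 \sqrt{58}}{43593} = \left(-12713 + 19355\right) \frac{1}{24985} + 9 \sqrt{58} \cdot \frac{1}{43593} = 6642 \cdot \frac{1}{24985} + \frac{3 \sqrt{58}}{14531} = \frac{6642}{24985} + \frac{3 \sqrt{58}}{14531}$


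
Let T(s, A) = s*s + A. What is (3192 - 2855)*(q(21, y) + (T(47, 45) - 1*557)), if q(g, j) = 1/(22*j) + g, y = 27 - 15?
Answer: 152847361/264 ≈ 5.7897e+5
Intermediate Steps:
T(s, A) = A + s² (T(s, A) = s² + A = A + s²)
y = 12
q(g, j) = g + 1/(22*j) (q(g, j) = 1/(22*j) + g = g + 1/(22*j))
(3192 - 2855)*(q(21, y) + (T(47, 45) - 1*557)) = (3192 - 2855)*((21 + (1/22)/12) + ((45 + 47²) - 1*557)) = 337*((21 + (1/22)*(1/12)) + ((45 + 2209) - 557)) = 337*((21 + 1/264) + (2254 - 557)) = 337*(5545/264 + 1697) = 337*(453553/264) = 152847361/264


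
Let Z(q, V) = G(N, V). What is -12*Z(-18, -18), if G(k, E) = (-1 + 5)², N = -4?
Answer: -192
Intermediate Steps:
G(k, E) = 16 (G(k, E) = 4² = 16)
Z(q, V) = 16
-12*Z(-18, -18) = -12*16 = -192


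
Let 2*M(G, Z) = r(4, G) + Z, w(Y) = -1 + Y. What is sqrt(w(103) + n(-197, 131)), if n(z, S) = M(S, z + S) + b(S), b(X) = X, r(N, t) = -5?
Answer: sqrt(790)/2 ≈ 14.053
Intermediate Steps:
M(G, Z) = -5/2 + Z/2 (M(G, Z) = (-5 + Z)/2 = -5/2 + Z/2)
n(z, S) = -5/2 + z/2 + 3*S/2 (n(z, S) = (-5/2 + (z + S)/2) + S = (-5/2 + (S + z)/2) + S = (-5/2 + (S/2 + z/2)) + S = (-5/2 + S/2 + z/2) + S = -5/2 + z/2 + 3*S/2)
sqrt(w(103) + n(-197, 131)) = sqrt((-1 + 103) + (-5/2 + (1/2)*(-197) + (3/2)*131)) = sqrt(102 + (-5/2 - 197/2 + 393/2)) = sqrt(102 + 191/2) = sqrt(395/2) = sqrt(790)/2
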